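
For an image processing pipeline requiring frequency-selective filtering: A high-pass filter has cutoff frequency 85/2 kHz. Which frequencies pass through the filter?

A high-pass filter passes all frequencies above the cutoff frequency 85/2 kHz and attenuates lower frequencies.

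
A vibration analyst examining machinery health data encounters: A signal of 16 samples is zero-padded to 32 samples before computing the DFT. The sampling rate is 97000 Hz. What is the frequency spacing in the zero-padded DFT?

Original DFT: N = 16, resolution = f_s/N = 97000/16 = 12125/2 Hz
Zero-padded DFT: N = 32, resolution = f_s/N = 97000/32 = 12125/4 Hz
Zero-padding interpolates the spectrum (finer frequency grid)
but does NOT improve the true spectral resolution (ability to resolve close frequencies).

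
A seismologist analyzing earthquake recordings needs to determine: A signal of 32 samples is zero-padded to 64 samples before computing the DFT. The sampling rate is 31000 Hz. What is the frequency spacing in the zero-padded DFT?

Original DFT: N = 32, resolution = f_s/N = 31000/32 = 3875/4 Hz
Zero-padded DFT: N = 64, resolution = f_s/N = 31000/64 = 3875/8 Hz
Zero-padding interpolates the spectrum (finer frequency grid)
but does NOT improve the true spectral resolution (ability to resolve close frequencies).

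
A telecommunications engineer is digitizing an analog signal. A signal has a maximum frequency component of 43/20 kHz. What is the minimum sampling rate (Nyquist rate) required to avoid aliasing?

By the Nyquist-Shannon sampling theorem,
the minimum sampling rate (Nyquist rate) must be at least 2 * f_max.
Nyquist rate = 2 * 43/20 kHz = 43/10 kHz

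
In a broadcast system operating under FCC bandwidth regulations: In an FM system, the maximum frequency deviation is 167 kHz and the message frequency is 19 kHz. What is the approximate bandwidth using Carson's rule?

Carson's rule: BW = 2*(delta_f + f_m)
= 2*(167 + 19) kHz = 372 kHz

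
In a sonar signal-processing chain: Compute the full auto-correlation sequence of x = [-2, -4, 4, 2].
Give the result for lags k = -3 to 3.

r_xx[k] = sum_m x[m]*x[m+k], indexed from 0, for k = -3 to 3:
  r_xx[-3] = x[3]*x[0] = -4
  r_xx[-2] = x[2]*x[0] + x[3]*x[1] = -16
  r_xx[-1] = x[1]*x[0] + x[2]*x[1] + x[3]*x[2] = 0
  r_xx[0] = x[0]*x[0] + x[1]*x[1] + x[2]*x[2] + x[3]*x[3] = 40
  r_xx[1] = x[0]*x[1] + x[1]*x[2] + x[2]*x[3] = 0
  r_xx[2] = x[0]*x[2] + x[1]*x[3] = -16
  r_xx[3] = x[0]*x[3] = -4
r_xx = [-4, -16, 0, 40, 0, -16, -4]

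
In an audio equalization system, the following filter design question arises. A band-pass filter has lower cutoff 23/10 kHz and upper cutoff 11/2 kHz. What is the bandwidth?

Bandwidth = f_high - f_low
= 11/2 kHz - 23/10 kHz = 16/5 kHz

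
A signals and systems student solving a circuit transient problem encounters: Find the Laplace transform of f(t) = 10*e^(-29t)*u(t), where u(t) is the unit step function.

Standard Laplace transform pair:
e^(-at)*u(t) <-> 1/(s+a)
With a = 29: L{10*e^(-29t)*u(t)} = 10/(s+29), ROC: Re(s) > -29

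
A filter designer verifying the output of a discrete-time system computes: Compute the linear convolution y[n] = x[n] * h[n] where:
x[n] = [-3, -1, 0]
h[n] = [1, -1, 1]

y[n] = sum_k x[k]*h[n-k]. Output length = len(x) + len(h) - 1 = 3 + 3 - 1 = 5.
y[0] = -3*1 = -3
y[1] = -1*1 + -3*-1 = 2
y[2] = 0*1 + -1*-1 + -3*1 = -2
y[3] = 0*-1 + -1*1 = -1
y[4] = 0*1 = 0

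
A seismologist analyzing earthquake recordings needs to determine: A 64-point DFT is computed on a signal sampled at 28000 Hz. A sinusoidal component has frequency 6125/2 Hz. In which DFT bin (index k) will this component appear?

DFT frequency resolution = f_s/N = 28000/64 = 875/2 Hz
Bin index k = f_signal / resolution = 6125/2 / 875/2 = 7
The signal frequency 6125/2 Hz falls in DFT bin k = 7.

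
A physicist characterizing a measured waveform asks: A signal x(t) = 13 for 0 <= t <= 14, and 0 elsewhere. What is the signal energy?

Energy = integral of |x(t)|^2 dt over the signal duration
= 13^2 * 14 = 169 * 14 = 2366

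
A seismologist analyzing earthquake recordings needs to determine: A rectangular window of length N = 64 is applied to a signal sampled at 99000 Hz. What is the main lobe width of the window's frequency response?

For a rectangular window of length N,
the main lobe width in frequency is 2*f_s/N.
= 2*99000/64 = 12375/4 Hz
This determines the minimum frequency separation for resolving two sinusoids.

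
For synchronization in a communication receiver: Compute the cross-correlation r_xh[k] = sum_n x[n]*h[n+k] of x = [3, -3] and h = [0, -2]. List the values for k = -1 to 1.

Both sequences indexed from 0 and zero outside their support.
Lags with overlap: k = -1 to 1.
  r_xh[-1] = x[1]*h[0] = 0
  r_xh[0] = x[0]*h[0] + x[1]*h[1] = 6
  r_xh[1] = x[0]*h[1] = -6
r_xh = [0, 6, -6] (for k = -1, ..., 1)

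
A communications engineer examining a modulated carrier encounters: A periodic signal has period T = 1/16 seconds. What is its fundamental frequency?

The fundamental frequency is the reciprocal of the period.
f = 1/T = 1/(1/16) = 16 Hz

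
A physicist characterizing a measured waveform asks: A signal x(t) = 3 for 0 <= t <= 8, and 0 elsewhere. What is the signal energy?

Energy = integral of |x(t)|^2 dt over the signal duration
= 3^2 * 8 = 9 * 8 = 72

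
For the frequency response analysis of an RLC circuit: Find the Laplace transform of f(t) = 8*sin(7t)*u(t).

Standard pair: sin(wt)*u(t) <-> w/(s^2+w^2)
With w = 7: L{8*sin(7t)*u(t)} = 56/(s^2+49)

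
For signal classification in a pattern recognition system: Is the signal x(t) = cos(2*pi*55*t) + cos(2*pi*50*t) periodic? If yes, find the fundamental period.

f1 = 55 Hz, f2 = 50 Hz
Period T1 = 1/55, T2 = 1/50
Ratio T1/T2 = 50/55, which is rational.
The signal is periodic with fundamental period T = 1/GCD(55,50) = 1/5 s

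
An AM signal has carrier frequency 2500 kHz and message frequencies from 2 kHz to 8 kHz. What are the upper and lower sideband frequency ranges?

Upper sideband (USB) = fc + [fm_low, fm_high] = 2500 + [2, 8] = [2502, 2508] kHz
Lower sideband (LSB) = fc - [fm_high, fm_low] = 2500 - [8, 2] = [2492, 2498] kHz
Total occupied spectrum: 2492 kHz to 2508 kHz (plus carrier at 2500 kHz)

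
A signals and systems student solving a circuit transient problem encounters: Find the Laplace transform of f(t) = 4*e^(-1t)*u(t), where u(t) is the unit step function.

Standard Laplace transform pair:
e^(-at)*u(t) <-> 1/(s+a)
With a = 1: L{4*e^(-1t)*u(t)} = 4/(s+1), ROC: Re(s) > -1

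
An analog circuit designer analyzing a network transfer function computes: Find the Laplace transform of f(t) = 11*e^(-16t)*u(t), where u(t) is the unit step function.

Standard Laplace transform pair:
e^(-at)*u(t) <-> 1/(s+a)
With a = 16: L{11*e^(-16t)*u(t)} = 11/(s+16), ROC: Re(s) > -16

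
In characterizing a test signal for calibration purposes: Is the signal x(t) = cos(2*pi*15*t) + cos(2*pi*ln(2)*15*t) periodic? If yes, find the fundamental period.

f1 = 15 Hz, f2 = 15*ln(2) Hz
Ratio f2/f1 = ln(2), which is irrational.
Since the frequency ratio is irrational, no common period exists.
The signal is not periodic.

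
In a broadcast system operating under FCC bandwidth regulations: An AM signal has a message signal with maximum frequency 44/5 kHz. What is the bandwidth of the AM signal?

In AM (double-sideband), the bandwidth is twice the message frequency.
BW = 2 * f_m = 2 * 44/5 kHz = 88/5 kHz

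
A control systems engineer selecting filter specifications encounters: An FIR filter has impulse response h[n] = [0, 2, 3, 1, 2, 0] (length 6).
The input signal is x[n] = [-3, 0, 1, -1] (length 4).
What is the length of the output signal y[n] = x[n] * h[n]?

For linear convolution, the output length is:
len(y) = len(x) + len(h) - 1 = 4 + 6 - 1 = 9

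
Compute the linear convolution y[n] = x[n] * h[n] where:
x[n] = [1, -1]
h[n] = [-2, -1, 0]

y[n] = sum_k x[k]*h[n-k]. Output length = len(x) + len(h) - 1 = 2 + 3 - 1 = 4.
y[0] = 1*-2 = -2
y[1] = -1*-2 + 1*-1 = 1
y[2] = -1*-1 + 1*0 = 1
y[3] = -1*0 = 0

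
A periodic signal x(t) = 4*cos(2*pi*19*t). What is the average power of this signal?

Average power of A*cos(wt) is A^2/2.
P = 4^2 / 2 = 16/2 = 8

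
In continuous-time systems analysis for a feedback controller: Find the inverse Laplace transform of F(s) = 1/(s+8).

Standard pair: k/(s+a) <-> k*e^(-at)*u(t)
With k=1, a=8: f(t) = e^(-8t)*u(t)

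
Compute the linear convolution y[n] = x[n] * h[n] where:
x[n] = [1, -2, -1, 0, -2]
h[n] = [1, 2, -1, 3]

y[n] = sum_k x[k]*h[n-k]. Output length = len(x) + len(h) - 1 = 5 + 4 - 1 = 8.
y[0] = 1*1 = 1
y[1] = -2*1 + 1*2 = 0
y[2] = -1*1 + -2*2 + 1*-1 = -6
y[3] = 0*1 + -1*2 + -2*-1 + 1*3 = 3
y[4] = -2*1 + 0*2 + -1*-1 + -2*3 = -7
y[5] = -2*2 + 0*-1 + -1*3 = -7
y[6] = -2*-1 + 0*3 = 2
y[7] = -2*3 = -6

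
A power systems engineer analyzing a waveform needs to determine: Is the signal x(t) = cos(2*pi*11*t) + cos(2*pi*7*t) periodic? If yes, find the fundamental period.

f1 = 11 Hz, f2 = 7 Hz
Period T1 = 1/11, T2 = 1/7
Ratio T1/T2 = 7/11, which is rational.
The signal is periodic with fundamental period T = 1/GCD(11,7) = 1 s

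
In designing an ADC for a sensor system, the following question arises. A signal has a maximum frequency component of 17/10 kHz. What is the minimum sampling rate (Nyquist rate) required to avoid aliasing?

By the Nyquist-Shannon sampling theorem,
the minimum sampling rate (Nyquist rate) must be at least 2 * f_max.
Nyquist rate = 2 * 17/10 kHz = 17/5 kHz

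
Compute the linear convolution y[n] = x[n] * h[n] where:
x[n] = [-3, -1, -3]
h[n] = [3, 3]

y[n] = sum_k x[k]*h[n-k]. Output length = len(x) + len(h) - 1 = 3 + 2 - 1 = 4.
y[0] = -3*3 = -9
y[1] = -1*3 + -3*3 = -12
y[2] = -3*3 + -1*3 = -12
y[3] = -3*3 = -9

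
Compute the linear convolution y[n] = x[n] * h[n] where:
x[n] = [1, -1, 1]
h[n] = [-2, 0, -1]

y[n] = sum_k x[k]*h[n-k]. Output length = len(x) + len(h) - 1 = 3 + 3 - 1 = 5.
y[0] = 1*-2 = -2
y[1] = -1*-2 + 1*0 = 2
y[2] = 1*-2 + -1*0 + 1*-1 = -3
y[3] = 1*0 + -1*-1 = 1
y[4] = 1*-1 = -1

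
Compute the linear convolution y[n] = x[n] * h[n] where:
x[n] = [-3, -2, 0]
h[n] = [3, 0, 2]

y[n] = sum_k x[k]*h[n-k]. Output length = len(x) + len(h) - 1 = 3 + 3 - 1 = 5.
y[0] = -3*3 = -9
y[1] = -2*3 + -3*0 = -6
y[2] = 0*3 + -2*0 + -3*2 = -6
y[3] = 0*0 + -2*2 = -4
y[4] = 0*2 = 0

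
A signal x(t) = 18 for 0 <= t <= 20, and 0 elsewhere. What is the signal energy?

Energy = integral of |x(t)|^2 dt over the signal duration
= 18^2 * 20 = 324 * 20 = 6480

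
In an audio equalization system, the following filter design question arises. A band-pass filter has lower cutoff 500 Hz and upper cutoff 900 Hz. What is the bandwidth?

Bandwidth = f_high - f_low
= 900 Hz - 500 Hz = 400 Hz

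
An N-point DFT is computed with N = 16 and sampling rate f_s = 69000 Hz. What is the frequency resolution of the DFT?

DFT frequency resolution = f_s / N
= 69000 / 16 = 8625/2 Hz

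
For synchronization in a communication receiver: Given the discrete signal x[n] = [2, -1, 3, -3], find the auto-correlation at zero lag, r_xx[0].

The auto-correlation at zero lag r_xx[0] equals the signal energy.
r_xx[0] = sum of x[n]^2 = 2^2 + (-1)^2 + 3^2 + (-3)^2
= 4 + 1 + 9 + 9 = 23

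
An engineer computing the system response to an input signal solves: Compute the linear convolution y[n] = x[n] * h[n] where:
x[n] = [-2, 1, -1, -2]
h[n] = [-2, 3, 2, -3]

y[n] = sum_k x[k]*h[n-k]. Output length = len(x) + len(h) - 1 = 4 + 4 - 1 = 7.
y[0] = -2*-2 = 4
y[1] = 1*-2 + -2*3 = -8
y[2] = -1*-2 + 1*3 + -2*2 = 1
y[3] = -2*-2 + -1*3 + 1*2 + -2*-3 = 9
y[4] = -2*3 + -1*2 + 1*-3 = -11
y[5] = -2*2 + -1*-3 = -1
y[6] = -2*-3 = 6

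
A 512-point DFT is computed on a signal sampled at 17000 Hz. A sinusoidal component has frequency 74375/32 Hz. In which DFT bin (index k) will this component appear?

DFT frequency resolution = f_s/N = 17000/512 = 2125/64 Hz
Bin index k = f_signal / resolution = 74375/32 / 2125/64 = 70
The signal frequency 74375/32 Hz falls in DFT bin k = 70.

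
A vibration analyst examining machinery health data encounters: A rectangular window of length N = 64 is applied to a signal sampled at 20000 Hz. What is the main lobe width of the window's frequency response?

For a rectangular window of length N,
the main lobe width in frequency is 2*f_s/N.
= 2*20000/64 = 625 Hz
This determines the minimum frequency separation for resolving two sinusoids.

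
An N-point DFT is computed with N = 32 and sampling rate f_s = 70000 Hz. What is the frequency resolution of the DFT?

DFT frequency resolution = f_s / N
= 70000 / 32 = 4375/2 Hz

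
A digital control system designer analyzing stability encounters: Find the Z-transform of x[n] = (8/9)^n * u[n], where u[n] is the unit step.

The Z-transform of a^n * u[n] is z/(z-a) for |z| > |a|.
Here a = 8/9, so X(z) = z/(z - (8/9)) = 9z/(9z - 8)
ROC: |z| > 8/9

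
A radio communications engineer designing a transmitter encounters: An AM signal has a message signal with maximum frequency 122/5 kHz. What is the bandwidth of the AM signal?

In AM (double-sideband), the bandwidth is twice the message frequency.
BW = 2 * f_m = 2 * 122/5 kHz = 244/5 kHz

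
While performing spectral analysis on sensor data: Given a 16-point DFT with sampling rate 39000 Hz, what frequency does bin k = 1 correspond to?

The frequency of DFT bin k is: f_k = k * f_s / N
f_1 = 1 * 39000 / 16 = 4875/2 Hz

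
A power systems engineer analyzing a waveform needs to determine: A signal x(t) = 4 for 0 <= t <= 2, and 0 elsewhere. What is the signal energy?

Energy = integral of |x(t)|^2 dt over the signal duration
= 4^2 * 2 = 16 * 2 = 32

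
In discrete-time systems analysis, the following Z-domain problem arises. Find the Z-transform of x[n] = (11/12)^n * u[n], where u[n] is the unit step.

The Z-transform of a^n * u[n] is z/(z-a) for |z| > |a|.
Here a = 11/12, so X(z) = z/(z - (11/12)) = 12z/(12z - 11)
ROC: |z| > 11/12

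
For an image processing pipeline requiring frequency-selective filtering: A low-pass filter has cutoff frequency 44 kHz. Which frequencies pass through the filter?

A low-pass filter passes all frequencies below the cutoff frequency 44 kHz and attenuates higher frequencies.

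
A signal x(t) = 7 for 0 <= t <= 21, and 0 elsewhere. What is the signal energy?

Energy = integral of |x(t)|^2 dt over the signal duration
= 7^2 * 21 = 49 * 21 = 1029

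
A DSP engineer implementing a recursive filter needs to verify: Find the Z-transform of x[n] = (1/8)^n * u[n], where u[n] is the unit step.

The Z-transform of a^n * u[n] is z/(z-a) for |z| > |a|.
Here a = 1/8, so X(z) = z/(z - (1/8)) = 8z/(8z - 1)
ROC: |z| > 1/8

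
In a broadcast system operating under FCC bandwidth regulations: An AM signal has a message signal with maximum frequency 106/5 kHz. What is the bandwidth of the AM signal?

In AM (double-sideband), the bandwidth is twice the message frequency.
BW = 2 * f_m = 2 * 106/5 kHz = 212/5 kHz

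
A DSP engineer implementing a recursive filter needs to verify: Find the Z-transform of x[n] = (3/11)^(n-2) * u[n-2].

Time-shifting property: if X(z) = Z{x[n]}, then Z{x[n-d]} = z^(-d) * X(z)
X(z) = z/(z - 3/11) for x[n] = (3/11)^n * u[n]
Z{x[n-2]} = z^(-2) * z/(z - 3/11) = z^(-1)/(z - 3/11)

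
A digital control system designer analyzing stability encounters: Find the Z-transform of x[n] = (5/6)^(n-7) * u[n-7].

Time-shifting property: if X(z) = Z{x[n]}, then Z{x[n-d]} = z^(-d) * X(z)
X(z) = z/(z - 5/6) for x[n] = (5/6)^n * u[n]
Z{x[n-7]} = z^(-7) * z/(z - 5/6) = z^(-6)/(z - 5/6)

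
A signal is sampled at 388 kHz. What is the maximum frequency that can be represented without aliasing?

The maximum frequency that can be represented without aliasing
is the Nyquist frequency: f_max = f_s / 2 = 388 kHz / 2 = 194 kHz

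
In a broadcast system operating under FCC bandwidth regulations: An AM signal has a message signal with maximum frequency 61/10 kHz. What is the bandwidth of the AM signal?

In AM (double-sideband), the bandwidth is twice the message frequency.
BW = 2 * f_m = 2 * 61/10 kHz = 61/5 kHz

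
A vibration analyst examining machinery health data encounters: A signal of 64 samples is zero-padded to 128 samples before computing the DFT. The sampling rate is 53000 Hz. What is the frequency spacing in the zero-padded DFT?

Original DFT: N = 64, resolution = f_s/N = 53000/64 = 6625/8 Hz
Zero-padded DFT: N = 128, resolution = f_s/N = 53000/128 = 6625/16 Hz
Zero-padding interpolates the spectrum (finer frequency grid)
but does NOT improve the true spectral resolution (ability to resolve close frequencies).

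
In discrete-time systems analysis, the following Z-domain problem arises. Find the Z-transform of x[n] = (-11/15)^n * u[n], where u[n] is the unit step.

The Z-transform of a^n * u[n] is z/(z-a) for |z| > |a|.
Here a = -11/15, so X(z) = z/(z - (-11/15)) = 15z/(15z + 11)
ROC: |z| > 11/15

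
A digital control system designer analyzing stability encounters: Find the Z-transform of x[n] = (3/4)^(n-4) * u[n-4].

Time-shifting property: if X(z) = Z{x[n]}, then Z{x[n-d]} = z^(-d) * X(z)
X(z) = z/(z - 3/4) for x[n] = (3/4)^n * u[n]
Z{x[n-4]} = z^(-4) * z/(z - 3/4) = z^(-3)/(z - 3/4)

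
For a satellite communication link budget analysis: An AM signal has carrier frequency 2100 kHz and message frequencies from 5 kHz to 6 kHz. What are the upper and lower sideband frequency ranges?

Upper sideband (USB) = fc + [fm_low, fm_high] = 2100 + [5, 6] = [2105, 2106] kHz
Lower sideband (LSB) = fc - [fm_high, fm_low] = 2100 - [6, 5] = [2094, 2095] kHz
Total occupied spectrum: 2094 kHz to 2106 kHz (plus carrier at 2100 kHz)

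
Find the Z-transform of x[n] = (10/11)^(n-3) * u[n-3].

Time-shifting property: if X(z) = Z{x[n]}, then Z{x[n-d]} = z^(-d) * X(z)
X(z) = z/(z - 10/11) for x[n] = (10/11)^n * u[n]
Z{x[n-3]} = z^(-3) * z/(z - 10/11) = z^(-2)/(z - 10/11)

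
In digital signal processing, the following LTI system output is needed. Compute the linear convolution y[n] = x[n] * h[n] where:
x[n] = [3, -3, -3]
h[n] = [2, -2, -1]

y[n] = sum_k x[k]*h[n-k]. Output length = len(x) + len(h) - 1 = 3 + 3 - 1 = 5.
y[0] = 3*2 = 6
y[1] = -3*2 + 3*-2 = -12
y[2] = -3*2 + -3*-2 + 3*-1 = -3
y[3] = -3*-2 + -3*-1 = 9
y[4] = -3*-1 = 3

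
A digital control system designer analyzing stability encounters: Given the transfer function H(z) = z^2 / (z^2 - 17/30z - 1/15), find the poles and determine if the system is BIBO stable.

Poles are roots of the denominator: z^2 - 17/30z - 1/15 = 0.
Quadratic formula: z = [-(-17/30) +/- sqrt((-17/30)^2 - 4*(-1/15))] / 2
Discriminant = 289/900 + 4/15 = 529/900; sqrt = 23/30.
z = (17/30 +/- 23/30) / 2 => z = 2/3 or z = -1/10.
|p1| = 2/3, |p2| = 1/10.
For BIBO stability, all poles must lie inside the unit circle (|p| < 1).
System is STABLE since both |p| < 1.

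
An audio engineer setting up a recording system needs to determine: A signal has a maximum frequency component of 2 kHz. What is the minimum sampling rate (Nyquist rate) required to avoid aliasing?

By the Nyquist-Shannon sampling theorem,
the minimum sampling rate (Nyquist rate) must be at least 2 * f_max.
Nyquist rate = 2 * 2 kHz = 4 kHz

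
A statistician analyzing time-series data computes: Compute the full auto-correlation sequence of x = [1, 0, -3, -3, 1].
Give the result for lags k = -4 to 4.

r_xx[k] = sum_m x[m]*x[m+k], indexed from 0, for k = -4 to 4:
  r_xx[-4] = x[4]*x[0] = 1
  r_xx[-3] = x[3]*x[0] + x[4]*x[1] = -3
  r_xx[-2] = x[2]*x[0] + x[3]*x[1] + x[4]*x[2] = -6
  r_xx[-1] = x[1]*x[0] + x[2]*x[1] + x[3]*x[2] + x[4]*x[3] = 6
  r_xx[0] = x[0]*x[0] + x[1]*x[1] + x[2]*x[2] + x[3]*x[3] + x[4]*x[4] = 20
  r_xx[1] = x[0]*x[1] + x[1]*x[2] + x[2]*x[3] + x[3]*x[4] = 6
  r_xx[2] = x[0]*x[2] + x[1]*x[3] + x[2]*x[4] = -6
  r_xx[3] = x[0]*x[3] + x[1]*x[4] = -3
  r_xx[4] = x[0]*x[4] = 1
r_xx = [1, -3, -6, 6, 20, 6, -6, -3, 1]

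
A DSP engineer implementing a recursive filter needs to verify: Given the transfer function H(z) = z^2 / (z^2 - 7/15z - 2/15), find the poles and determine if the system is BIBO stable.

Poles are roots of the denominator: z^2 - 7/15z - 2/15 = 0.
Quadratic formula: z = [-(-7/15) +/- sqrt((-7/15)^2 - 4*(-2/15))] / 2
Discriminant = 49/225 + 8/15 = 169/225; sqrt = 13/15.
z = (7/15 +/- 13/15) / 2 => z = 2/3 or z = -1/5.
|p1| = 2/3, |p2| = 1/5.
For BIBO stability, all poles must lie inside the unit circle (|p| < 1).
System is STABLE since both |p| < 1.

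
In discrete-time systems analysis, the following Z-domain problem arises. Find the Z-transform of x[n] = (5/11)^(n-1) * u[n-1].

Time-shifting property: if X(z) = Z{x[n]}, then Z{x[n-d]} = z^(-d) * X(z)
X(z) = z/(z - 5/11) for x[n] = (5/11)^n * u[n]
Z{x[n-1]} = z^(-1) * z/(z - 5/11) = 1/(z - 5/11)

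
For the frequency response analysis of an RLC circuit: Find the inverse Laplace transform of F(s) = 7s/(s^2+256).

Standard pair: s/(s^2+w^2) <-> cos(wt)*u(t)
With k=7, w=16: f(t) = 7*cos(16t)*u(t)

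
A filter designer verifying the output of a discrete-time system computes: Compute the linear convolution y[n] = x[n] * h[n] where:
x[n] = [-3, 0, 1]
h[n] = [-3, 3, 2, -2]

y[n] = sum_k x[k]*h[n-k]. Output length = len(x) + len(h) - 1 = 3 + 4 - 1 = 6.
y[0] = -3*-3 = 9
y[1] = 0*-3 + -3*3 = -9
y[2] = 1*-3 + 0*3 + -3*2 = -9
y[3] = 1*3 + 0*2 + -3*-2 = 9
y[4] = 1*2 + 0*-2 = 2
y[5] = 1*-2 = -2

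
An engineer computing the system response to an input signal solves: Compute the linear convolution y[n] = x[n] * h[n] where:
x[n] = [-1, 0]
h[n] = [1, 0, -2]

y[n] = sum_k x[k]*h[n-k]. Output length = len(x) + len(h) - 1 = 2 + 3 - 1 = 4.
y[0] = -1*1 = -1
y[1] = 0*1 + -1*0 = 0
y[2] = 0*0 + -1*-2 = 2
y[3] = 0*-2 = 0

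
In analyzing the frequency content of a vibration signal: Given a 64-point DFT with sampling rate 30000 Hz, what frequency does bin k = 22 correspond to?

The frequency of DFT bin k is: f_k = k * f_s / N
f_22 = 22 * 30000 / 64 = 20625/2 Hz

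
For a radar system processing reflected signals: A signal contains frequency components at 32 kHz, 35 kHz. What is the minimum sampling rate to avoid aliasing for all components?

The highest frequency component is f_max = 35 kHz.
Nyquist rate = 2 * f_max = 2 * 35 kHz = 70 kHz.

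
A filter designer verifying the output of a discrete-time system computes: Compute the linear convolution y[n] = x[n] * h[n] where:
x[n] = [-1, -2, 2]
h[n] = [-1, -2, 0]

y[n] = sum_k x[k]*h[n-k]. Output length = len(x) + len(h) - 1 = 3 + 3 - 1 = 5.
y[0] = -1*-1 = 1
y[1] = -2*-1 + -1*-2 = 4
y[2] = 2*-1 + -2*-2 + -1*0 = 2
y[3] = 2*-2 + -2*0 = -4
y[4] = 2*0 = 0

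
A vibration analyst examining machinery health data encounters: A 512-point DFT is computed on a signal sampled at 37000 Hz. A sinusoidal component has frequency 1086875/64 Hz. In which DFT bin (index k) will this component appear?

DFT frequency resolution = f_s/N = 37000/512 = 4625/64 Hz
Bin index k = f_signal / resolution = 1086875/64 / 4625/64 = 235
The signal frequency 1086875/64 Hz falls in DFT bin k = 235.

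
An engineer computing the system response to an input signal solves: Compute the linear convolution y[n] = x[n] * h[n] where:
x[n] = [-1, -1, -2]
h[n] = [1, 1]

y[n] = sum_k x[k]*h[n-k]. Output length = len(x) + len(h) - 1 = 3 + 2 - 1 = 4.
y[0] = -1*1 = -1
y[1] = -1*1 + -1*1 = -2
y[2] = -2*1 + -1*1 = -3
y[3] = -2*1 = -2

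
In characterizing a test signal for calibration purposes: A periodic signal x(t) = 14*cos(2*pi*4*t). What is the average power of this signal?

Average power of A*cos(wt) is A^2/2.
P = 14^2 / 2 = 196/2 = 98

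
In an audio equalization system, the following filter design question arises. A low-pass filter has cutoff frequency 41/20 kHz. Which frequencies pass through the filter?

A low-pass filter passes all frequencies below the cutoff frequency 41/20 kHz and attenuates higher frequencies.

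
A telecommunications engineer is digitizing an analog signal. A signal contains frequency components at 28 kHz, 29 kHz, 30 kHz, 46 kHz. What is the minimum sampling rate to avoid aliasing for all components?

The highest frequency component is f_max = 46 kHz.
Nyquist rate = 2 * f_max = 2 * 46 kHz = 92 kHz.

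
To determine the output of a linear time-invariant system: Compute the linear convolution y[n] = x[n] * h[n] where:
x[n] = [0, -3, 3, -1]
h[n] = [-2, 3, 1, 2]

y[n] = sum_k x[k]*h[n-k]. Output length = len(x) + len(h) - 1 = 4 + 4 - 1 = 7.
y[0] = 0*-2 = 0
y[1] = -3*-2 + 0*3 = 6
y[2] = 3*-2 + -3*3 + 0*1 = -15
y[3] = -1*-2 + 3*3 + -3*1 + 0*2 = 8
y[4] = -1*3 + 3*1 + -3*2 = -6
y[5] = -1*1 + 3*2 = 5
y[6] = -1*2 = -2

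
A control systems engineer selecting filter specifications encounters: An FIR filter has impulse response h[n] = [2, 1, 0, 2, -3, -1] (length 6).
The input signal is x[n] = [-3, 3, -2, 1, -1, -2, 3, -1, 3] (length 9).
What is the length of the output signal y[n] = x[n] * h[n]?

For linear convolution, the output length is:
len(y) = len(x) + len(h) - 1 = 9 + 6 - 1 = 14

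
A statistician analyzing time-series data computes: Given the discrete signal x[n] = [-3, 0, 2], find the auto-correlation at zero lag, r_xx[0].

The auto-correlation at zero lag r_xx[0] equals the signal energy.
r_xx[0] = sum of x[n]^2 = (-3)^2 + 0^2 + 2^2
= 9 + 0 + 4 = 13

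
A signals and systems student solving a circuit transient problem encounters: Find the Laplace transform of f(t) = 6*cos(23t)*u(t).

Standard pair: cos(wt)*u(t) <-> s/(s^2+w^2)
With w = 23: L{6*cos(23t)*u(t)} = 6s/(s^2+529)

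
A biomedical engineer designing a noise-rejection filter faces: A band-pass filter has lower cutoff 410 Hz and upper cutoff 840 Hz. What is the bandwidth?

Bandwidth = f_high - f_low
= 840 Hz - 410 Hz = 430 Hz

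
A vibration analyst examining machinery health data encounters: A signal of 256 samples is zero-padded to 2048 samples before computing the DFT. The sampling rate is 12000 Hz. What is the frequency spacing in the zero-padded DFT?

Original DFT: N = 256, resolution = f_s/N = 12000/256 = 375/8 Hz
Zero-padded DFT: N = 2048, resolution = f_s/N = 12000/2048 = 375/64 Hz
Zero-padding interpolates the spectrum (finer frequency grid)
but does NOT improve the true spectral resolution (ability to resolve close frequencies).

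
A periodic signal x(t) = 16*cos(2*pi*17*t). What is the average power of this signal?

Average power of A*cos(wt) is A^2/2.
P = 16^2 / 2 = 256/2 = 128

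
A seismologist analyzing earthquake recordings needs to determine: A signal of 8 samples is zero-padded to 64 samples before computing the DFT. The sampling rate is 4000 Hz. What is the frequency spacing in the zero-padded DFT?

Original DFT: N = 8, resolution = f_s/N = 4000/8 = 500 Hz
Zero-padded DFT: N = 64, resolution = f_s/N = 4000/64 = 125/2 Hz
Zero-padding interpolates the spectrum (finer frequency grid)
but does NOT improve the true spectral resolution (ability to resolve close frequencies).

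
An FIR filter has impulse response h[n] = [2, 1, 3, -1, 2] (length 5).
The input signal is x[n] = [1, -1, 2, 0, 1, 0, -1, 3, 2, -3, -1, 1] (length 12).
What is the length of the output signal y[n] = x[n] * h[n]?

For linear convolution, the output length is:
len(y) = len(x) + len(h) - 1 = 12 + 5 - 1 = 16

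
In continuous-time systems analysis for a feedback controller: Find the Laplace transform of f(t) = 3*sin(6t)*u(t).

Standard pair: sin(wt)*u(t) <-> w/(s^2+w^2)
With w = 6: L{3*sin(6t)*u(t)} = 18/(s^2+36)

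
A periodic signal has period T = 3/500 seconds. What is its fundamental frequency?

The fundamental frequency is the reciprocal of the period.
f = 1/T = 1/(3/500) = 500/3 Hz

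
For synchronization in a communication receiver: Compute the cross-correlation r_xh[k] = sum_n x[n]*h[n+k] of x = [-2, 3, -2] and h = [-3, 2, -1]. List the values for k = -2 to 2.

Both sequences indexed from 0 and zero outside their support.
Lags with overlap: k = -2 to 2.
  r_xh[-2] = x[2]*h[0] = 6
  r_xh[-1] = x[1]*h[0] + x[2]*h[1] = -13
  r_xh[0] = x[0]*h[0] + x[1]*h[1] + x[2]*h[2] = 14
  r_xh[1] = x[0]*h[1] + x[1]*h[2] = -7
  r_xh[2] = x[0]*h[2] = 2
r_xh = [6, -13, 14, -7, 2] (for k = -2, ..., 2)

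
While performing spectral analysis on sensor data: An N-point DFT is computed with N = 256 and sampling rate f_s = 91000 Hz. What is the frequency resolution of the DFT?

DFT frequency resolution = f_s / N
= 91000 / 256 = 11375/32 Hz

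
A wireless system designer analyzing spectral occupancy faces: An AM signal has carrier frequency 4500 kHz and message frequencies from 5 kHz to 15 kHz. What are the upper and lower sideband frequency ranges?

Upper sideband (USB) = fc + [fm_low, fm_high] = 4500 + [5, 15] = [4505, 4515] kHz
Lower sideband (LSB) = fc - [fm_high, fm_low] = 4500 - [15, 5] = [4485, 4495] kHz
Total occupied spectrum: 4485 kHz to 4515 kHz (plus carrier at 4500 kHz)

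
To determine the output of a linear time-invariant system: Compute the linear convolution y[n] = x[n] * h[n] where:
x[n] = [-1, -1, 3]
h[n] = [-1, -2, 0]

y[n] = sum_k x[k]*h[n-k]. Output length = len(x) + len(h) - 1 = 3 + 3 - 1 = 5.
y[0] = -1*-1 = 1
y[1] = -1*-1 + -1*-2 = 3
y[2] = 3*-1 + -1*-2 + -1*0 = -1
y[3] = 3*-2 + -1*0 = -6
y[4] = 3*0 = 0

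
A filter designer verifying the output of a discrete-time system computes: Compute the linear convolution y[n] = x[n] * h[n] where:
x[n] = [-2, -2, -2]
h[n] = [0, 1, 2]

y[n] = sum_k x[k]*h[n-k]. Output length = len(x) + len(h) - 1 = 3 + 3 - 1 = 5.
y[0] = -2*0 = 0
y[1] = -2*0 + -2*1 = -2
y[2] = -2*0 + -2*1 + -2*2 = -6
y[3] = -2*1 + -2*2 = -6
y[4] = -2*2 = -4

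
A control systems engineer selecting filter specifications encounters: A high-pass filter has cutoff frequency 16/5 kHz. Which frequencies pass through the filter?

A high-pass filter passes all frequencies above the cutoff frequency 16/5 kHz and attenuates lower frequencies.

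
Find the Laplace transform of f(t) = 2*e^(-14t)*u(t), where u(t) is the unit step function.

Standard Laplace transform pair:
e^(-at)*u(t) <-> 1/(s+a)
With a = 14: L{2*e^(-14t)*u(t)} = 2/(s+14), ROC: Re(s) > -14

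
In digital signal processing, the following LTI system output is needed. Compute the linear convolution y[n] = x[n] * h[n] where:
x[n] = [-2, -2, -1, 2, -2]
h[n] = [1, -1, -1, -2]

y[n] = sum_k x[k]*h[n-k]. Output length = len(x) + len(h) - 1 = 5 + 4 - 1 = 8.
y[0] = -2*1 = -2
y[1] = -2*1 + -2*-1 = 0
y[2] = -1*1 + -2*-1 + -2*-1 = 3
y[3] = 2*1 + -1*-1 + -2*-1 + -2*-2 = 9
y[4] = -2*1 + 2*-1 + -1*-1 + -2*-2 = 1
y[5] = -2*-1 + 2*-1 + -1*-2 = 2
y[6] = -2*-1 + 2*-2 = -2
y[7] = -2*-2 = 4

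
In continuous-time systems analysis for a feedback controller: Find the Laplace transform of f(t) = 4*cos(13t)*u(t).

Standard pair: cos(wt)*u(t) <-> s/(s^2+w^2)
With w = 13: L{4*cos(13t)*u(t)} = 4s/(s^2+169)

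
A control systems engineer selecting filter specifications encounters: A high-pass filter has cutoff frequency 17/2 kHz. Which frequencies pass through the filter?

A high-pass filter passes all frequencies above the cutoff frequency 17/2 kHz and attenuates lower frequencies.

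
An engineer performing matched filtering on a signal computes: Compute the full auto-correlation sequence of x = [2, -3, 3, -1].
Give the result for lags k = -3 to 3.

r_xx[k] = sum_m x[m]*x[m+k], indexed from 0, for k = -3 to 3:
  r_xx[-3] = x[3]*x[0] = -2
  r_xx[-2] = x[2]*x[0] + x[3]*x[1] = 9
  r_xx[-1] = x[1]*x[0] + x[2]*x[1] + x[3]*x[2] = -18
  r_xx[0] = x[0]*x[0] + x[1]*x[1] + x[2]*x[2] + x[3]*x[3] = 23
  r_xx[1] = x[0]*x[1] + x[1]*x[2] + x[2]*x[3] = -18
  r_xx[2] = x[0]*x[2] + x[1]*x[3] = 9
  r_xx[3] = x[0]*x[3] = -2
r_xx = [-2, 9, -18, 23, -18, 9, -2]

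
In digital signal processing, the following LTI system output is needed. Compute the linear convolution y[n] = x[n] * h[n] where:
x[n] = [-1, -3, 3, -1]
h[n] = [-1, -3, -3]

y[n] = sum_k x[k]*h[n-k]. Output length = len(x) + len(h) - 1 = 4 + 3 - 1 = 6.
y[0] = -1*-1 = 1
y[1] = -3*-1 + -1*-3 = 6
y[2] = 3*-1 + -3*-3 + -1*-3 = 9
y[3] = -1*-1 + 3*-3 + -3*-3 = 1
y[4] = -1*-3 + 3*-3 = -6
y[5] = -1*-3 = 3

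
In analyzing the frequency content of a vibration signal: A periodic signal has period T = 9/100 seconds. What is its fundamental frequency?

The fundamental frequency is the reciprocal of the period.
f = 1/T = 1/(9/100) = 100/9 Hz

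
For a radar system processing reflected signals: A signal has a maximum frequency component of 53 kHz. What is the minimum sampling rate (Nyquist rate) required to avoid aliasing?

By the Nyquist-Shannon sampling theorem,
the minimum sampling rate (Nyquist rate) must be at least 2 * f_max.
Nyquist rate = 2 * 53 kHz = 106 kHz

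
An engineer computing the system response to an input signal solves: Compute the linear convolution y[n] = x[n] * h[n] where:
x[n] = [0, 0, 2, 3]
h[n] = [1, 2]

y[n] = sum_k x[k]*h[n-k]. Output length = len(x) + len(h) - 1 = 4 + 2 - 1 = 5.
y[0] = 0*1 = 0
y[1] = 0*1 + 0*2 = 0
y[2] = 2*1 + 0*2 = 2
y[3] = 3*1 + 2*2 = 7
y[4] = 3*2 = 6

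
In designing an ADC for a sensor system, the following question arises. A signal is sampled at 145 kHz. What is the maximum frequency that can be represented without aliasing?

The maximum frequency that can be represented without aliasing
is the Nyquist frequency: f_max = f_s / 2 = 145 kHz / 2 = 145/2 kHz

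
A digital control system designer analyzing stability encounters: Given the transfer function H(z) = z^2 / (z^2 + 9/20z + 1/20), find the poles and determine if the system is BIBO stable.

Poles are roots of the denominator: z^2 + 9/20z + 1/20 = 0.
Quadratic formula: z = [-(9/20) +/- sqrt((9/20)^2 - 4*(1/20))] / 2
Discriminant = 81/400 - 1/5 = 1/400; sqrt = 1/20.
z = (-9/20 +/- 1/20) / 2 => z = -1/5 or z = -1/4.
|p1| = 1/4, |p2| = 1/5.
For BIBO stability, all poles must lie inside the unit circle (|p| < 1).
System is STABLE since both |p| < 1.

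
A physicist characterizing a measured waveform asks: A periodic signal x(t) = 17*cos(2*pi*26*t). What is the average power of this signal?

Average power of A*cos(wt) is A^2/2.
P = 17^2 / 2 = 289/2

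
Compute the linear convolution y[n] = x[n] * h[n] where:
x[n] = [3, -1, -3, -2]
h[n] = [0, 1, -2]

y[n] = sum_k x[k]*h[n-k]. Output length = len(x) + len(h) - 1 = 4 + 3 - 1 = 6.
y[0] = 3*0 = 0
y[1] = -1*0 + 3*1 = 3
y[2] = -3*0 + -1*1 + 3*-2 = -7
y[3] = -2*0 + -3*1 + -1*-2 = -1
y[4] = -2*1 + -3*-2 = 4
y[5] = -2*-2 = 4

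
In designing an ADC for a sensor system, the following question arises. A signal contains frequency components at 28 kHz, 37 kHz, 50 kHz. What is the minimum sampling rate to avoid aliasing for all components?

The highest frequency component is f_max = 50 kHz.
Nyquist rate = 2 * f_max = 2 * 50 kHz = 100 kHz.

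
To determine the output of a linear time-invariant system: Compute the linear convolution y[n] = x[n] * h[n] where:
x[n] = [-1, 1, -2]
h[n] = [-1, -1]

y[n] = sum_k x[k]*h[n-k]. Output length = len(x) + len(h) - 1 = 3 + 2 - 1 = 4.
y[0] = -1*-1 = 1
y[1] = 1*-1 + -1*-1 = 0
y[2] = -2*-1 + 1*-1 = 1
y[3] = -2*-1 = 2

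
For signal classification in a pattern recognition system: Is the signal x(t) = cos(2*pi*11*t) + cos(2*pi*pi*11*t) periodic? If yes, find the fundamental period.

f1 = 11 Hz, f2 = 11*pi Hz
Ratio f2/f1 = pi, which is irrational.
Since the frequency ratio is irrational, no common period exists.
The signal is not periodic.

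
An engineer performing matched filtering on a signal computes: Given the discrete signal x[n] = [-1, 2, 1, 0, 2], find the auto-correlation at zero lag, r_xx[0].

The auto-correlation at zero lag r_xx[0] equals the signal energy.
r_xx[0] = sum of x[n]^2 = (-1)^2 + 2^2 + 1^2 + 0^2 + 2^2
= 1 + 4 + 1 + 0 + 4 = 10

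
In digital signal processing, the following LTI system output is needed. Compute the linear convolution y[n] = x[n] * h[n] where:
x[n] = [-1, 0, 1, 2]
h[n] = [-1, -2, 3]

y[n] = sum_k x[k]*h[n-k]. Output length = len(x) + len(h) - 1 = 4 + 3 - 1 = 6.
y[0] = -1*-1 = 1
y[1] = 0*-1 + -1*-2 = 2
y[2] = 1*-1 + 0*-2 + -1*3 = -4
y[3] = 2*-1 + 1*-2 + 0*3 = -4
y[4] = 2*-2 + 1*3 = -1
y[5] = 2*3 = 6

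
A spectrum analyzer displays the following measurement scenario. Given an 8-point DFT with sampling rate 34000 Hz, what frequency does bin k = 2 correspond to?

The frequency of DFT bin k is: f_k = k * f_s / N
f_2 = 2 * 34000 / 8 = 8500 Hz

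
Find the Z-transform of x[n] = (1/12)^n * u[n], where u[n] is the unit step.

The Z-transform of a^n * u[n] is z/(z-a) for |z| > |a|.
Here a = 1/12, so X(z) = z/(z - (1/12)) = 12z/(12z - 1)
ROC: |z| > 1/12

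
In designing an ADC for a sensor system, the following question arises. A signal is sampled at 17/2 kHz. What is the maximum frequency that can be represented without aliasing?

The maximum frequency that can be represented without aliasing
is the Nyquist frequency: f_max = f_s / 2 = 17/2 kHz / 2 = 17/4 kHz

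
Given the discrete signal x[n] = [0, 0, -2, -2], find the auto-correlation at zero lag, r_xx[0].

The auto-correlation at zero lag r_xx[0] equals the signal energy.
r_xx[0] = sum of x[n]^2 = 0^2 + 0^2 + (-2)^2 + (-2)^2
= 0 + 0 + 4 + 4 = 8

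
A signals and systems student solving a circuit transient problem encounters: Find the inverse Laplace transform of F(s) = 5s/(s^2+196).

Standard pair: s/(s^2+w^2) <-> cos(wt)*u(t)
With k=5, w=14: f(t) = 5*cos(14t)*u(t)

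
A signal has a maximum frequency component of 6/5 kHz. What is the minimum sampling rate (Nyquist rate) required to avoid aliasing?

By the Nyquist-Shannon sampling theorem,
the minimum sampling rate (Nyquist rate) must be at least 2 * f_max.
Nyquist rate = 2 * 6/5 kHz = 12/5 kHz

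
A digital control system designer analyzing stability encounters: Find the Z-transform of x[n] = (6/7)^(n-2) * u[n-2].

Time-shifting property: if X(z) = Z{x[n]}, then Z{x[n-d]} = z^(-d) * X(z)
X(z) = z/(z - 6/7) for x[n] = (6/7)^n * u[n]
Z{x[n-2]} = z^(-2) * z/(z - 6/7) = z^(-1)/(z - 6/7)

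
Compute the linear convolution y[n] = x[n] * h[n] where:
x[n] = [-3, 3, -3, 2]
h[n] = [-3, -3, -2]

y[n] = sum_k x[k]*h[n-k]. Output length = len(x) + len(h) - 1 = 4 + 3 - 1 = 6.
y[0] = -3*-3 = 9
y[1] = 3*-3 + -3*-3 = 0
y[2] = -3*-3 + 3*-3 + -3*-2 = 6
y[3] = 2*-3 + -3*-3 + 3*-2 = -3
y[4] = 2*-3 + -3*-2 = 0
y[5] = 2*-2 = -4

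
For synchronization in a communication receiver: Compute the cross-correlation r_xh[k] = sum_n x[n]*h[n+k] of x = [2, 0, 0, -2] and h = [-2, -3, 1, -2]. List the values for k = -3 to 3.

Both sequences indexed from 0 and zero outside their support.
Lags with overlap: k = -3 to 3.
  r_xh[-3] = x[3]*h[0] = 4
  r_xh[-2] = x[2]*h[0] + x[3]*h[1] = 6
  r_xh[-1] = x[1]*h[0] + x[2]*h[1] + x[3]*h[2] = -2
  r_xh[0] = x[0]*h[0] + x[1]*h[1] + x[2]*h[2] + x[3]*h[3] = 0
  r_xh[1] = x[0]*h[1] + x[1]*h[2] + x[2]*h[3] = -6
  r_xh[2] = x[0]*h[2] + x[1]*h[3] = 2
  r_xh[3] = x[0]*h[3] = -4
r_xh = [4, 6, -2, 0, -6, 2, -4] (for k = -3, ..., 3)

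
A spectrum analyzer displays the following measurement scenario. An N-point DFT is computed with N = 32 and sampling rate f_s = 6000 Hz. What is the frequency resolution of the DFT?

DFT frequency resolution = f_s / N
= 6000 / 32 = 375/2 Hz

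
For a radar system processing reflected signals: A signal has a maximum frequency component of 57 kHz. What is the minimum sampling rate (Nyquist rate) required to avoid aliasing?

By the Nyquist-Shannon sampling theorem,
the minimum sampling rate (Nyquist rate) must be at least 2 * f_max.
Nyquist rate = 2 * 57 kHz = 114 kHz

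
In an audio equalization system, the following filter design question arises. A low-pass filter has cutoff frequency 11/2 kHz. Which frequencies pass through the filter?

A low-pass filter passes all frequencies below the cutoff frequency 11/2 kHz and attenuates higher frequencies.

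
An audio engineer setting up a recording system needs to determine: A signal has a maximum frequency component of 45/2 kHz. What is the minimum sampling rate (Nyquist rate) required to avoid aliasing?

By the Nyquist-Shannon sampling theorem,
the minimum sampling rate (Nyquist rate) must be at least 2 * f_max.
Nyquist rate = 2 * 45/2 kHz = 45 kHz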